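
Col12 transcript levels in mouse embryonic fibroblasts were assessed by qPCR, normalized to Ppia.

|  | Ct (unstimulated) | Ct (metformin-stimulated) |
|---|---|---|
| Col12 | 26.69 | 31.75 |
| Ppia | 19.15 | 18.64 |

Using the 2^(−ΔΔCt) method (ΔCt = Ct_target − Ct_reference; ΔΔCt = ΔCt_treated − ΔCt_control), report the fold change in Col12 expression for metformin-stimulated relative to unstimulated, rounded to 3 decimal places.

ΔCt(unstimulated) = 26.690 − 19.150 = 7.540
ΔCt(metformin-stimulated) = 31.750 − 18.640 = 13.110
ΔΔCt = 13.110 − 7.540 = 5.570
Fold change = 2^(−5.570) = 0.0211

0.021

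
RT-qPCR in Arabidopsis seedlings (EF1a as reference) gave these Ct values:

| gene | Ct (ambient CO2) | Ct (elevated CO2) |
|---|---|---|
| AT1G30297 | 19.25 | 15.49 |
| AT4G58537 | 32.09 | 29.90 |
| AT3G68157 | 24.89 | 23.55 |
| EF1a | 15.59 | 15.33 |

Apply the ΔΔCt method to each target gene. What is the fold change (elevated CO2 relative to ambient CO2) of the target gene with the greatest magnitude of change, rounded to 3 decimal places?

11.314

AT1G30297: ΔΔCt = (15.49−15.33) − (19.25−15.59) = 0.16 − 3.66 = -3.50; fold change = 2^3.50 = 11.314
AT4G58537: ΔΔCt = (29.90−15.33) − (32.09−15.59) = 14.57 − 16.50 = -1.93; fold change = 2^1.93 = 3.811
AT3G68157: ΔΔCt = (23.55−15.33) − (24.89−15.59) = 8.22 − 9.30 = -1.08; fold change = 2^1.08 = 2.114
AT1G30297 has the largest |ΔΔCt| = 3.50.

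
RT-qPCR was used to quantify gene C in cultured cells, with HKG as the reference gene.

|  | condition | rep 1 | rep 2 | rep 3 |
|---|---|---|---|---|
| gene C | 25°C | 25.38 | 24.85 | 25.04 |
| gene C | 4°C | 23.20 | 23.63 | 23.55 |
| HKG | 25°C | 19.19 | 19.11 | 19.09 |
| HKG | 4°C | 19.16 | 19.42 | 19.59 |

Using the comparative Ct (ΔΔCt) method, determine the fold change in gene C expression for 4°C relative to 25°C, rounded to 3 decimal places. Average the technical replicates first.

3.706

Mean Ct: gene C 25°C 25.090; gene C 4°C 23.460; HKG 25°C 19.130; HKG 4°C 19.390
ΔCt(25°C) = 25.090 − 19.130 = 5.960
ΔCt(4°C) = 23.460 − 19.390 = 4.070
ΔΔCt = 4.070 − 5.960 = -1.890
Fold change = 2^(−(-1.890)) = 2^1.890 = 3.7064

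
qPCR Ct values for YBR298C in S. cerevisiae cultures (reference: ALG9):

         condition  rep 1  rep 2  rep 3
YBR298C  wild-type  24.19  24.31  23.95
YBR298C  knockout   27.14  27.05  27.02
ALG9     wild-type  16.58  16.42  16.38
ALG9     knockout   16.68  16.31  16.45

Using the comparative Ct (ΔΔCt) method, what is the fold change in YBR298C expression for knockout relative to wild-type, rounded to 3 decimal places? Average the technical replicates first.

Mean Ct: YBR298C wild-type 24.150; YBR298C knockout 27.070; ALG9 wild-type 16.460; ALG9 knockout 16.480
ΔCt(wild-type) = 24.150 − 16.460 = 7.690
ΔCt(knockout) = 27.070 − 16.480 = 10.590
ΔΔCt = 10.590 − 7.690 = 2.900
Fold change = 2^(−2.900) = 0.1340

0.134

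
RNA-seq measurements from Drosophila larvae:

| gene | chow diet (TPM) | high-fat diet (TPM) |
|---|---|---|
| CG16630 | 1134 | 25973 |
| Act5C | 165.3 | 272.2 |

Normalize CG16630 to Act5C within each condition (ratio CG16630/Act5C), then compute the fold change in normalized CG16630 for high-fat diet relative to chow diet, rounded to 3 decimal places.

CG16630/Act5C (chow diet) = 1134 / 165.3 = 6.8603
CG16630/Act5C (high-fat diet) = 25973 / 272.2 = 95.419
Fold change = 95.419 / 6.8603 = 13.9089

13.909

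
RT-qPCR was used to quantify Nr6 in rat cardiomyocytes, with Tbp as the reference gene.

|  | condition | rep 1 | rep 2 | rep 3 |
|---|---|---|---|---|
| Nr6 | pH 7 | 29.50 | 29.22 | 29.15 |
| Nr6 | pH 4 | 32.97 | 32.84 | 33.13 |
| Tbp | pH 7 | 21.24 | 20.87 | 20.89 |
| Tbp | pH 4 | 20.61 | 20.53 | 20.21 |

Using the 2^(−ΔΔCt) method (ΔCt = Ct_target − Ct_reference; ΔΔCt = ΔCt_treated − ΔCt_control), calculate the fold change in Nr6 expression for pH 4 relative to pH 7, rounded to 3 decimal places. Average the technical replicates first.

Mean Ct: Nr6 pH 7 29.290; Nr6 pH 4 32.980; Tbp pH 7 21.000; Tbp pH 4 20.450
ΔCt(pH 7) = 29.290 − 21.000 = 8.290
ΔCt(pH 4) = 32.980 − 20.450 = 12.530
ΔΔCt = 12.530 − 8.290 = 4.240
Fold change = 2^(−4.240) = 0.0529

0.053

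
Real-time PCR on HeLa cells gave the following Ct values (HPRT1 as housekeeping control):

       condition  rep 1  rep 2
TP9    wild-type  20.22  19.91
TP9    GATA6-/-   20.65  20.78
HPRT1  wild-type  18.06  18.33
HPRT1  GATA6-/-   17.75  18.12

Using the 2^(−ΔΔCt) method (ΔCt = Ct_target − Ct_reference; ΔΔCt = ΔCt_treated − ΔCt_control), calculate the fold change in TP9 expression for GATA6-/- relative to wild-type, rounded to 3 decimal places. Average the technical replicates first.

Mean Ct: TP9 wild-type 20.065; TP9 GATA6-/- 20.715; HPRT1 wild-type 18.195; HPRT1 GATA6-/- 17.935
ΔCt(wild-type) = 20.065 − 18.195 = 1.870
ΔCt(GATA6-/-) = 20.715 − 17.935 = 2.780
ΔΔCt = 2.780 − 1.870 = 0.910
Fold change = 2^(−0.910) = 0.5322

0.532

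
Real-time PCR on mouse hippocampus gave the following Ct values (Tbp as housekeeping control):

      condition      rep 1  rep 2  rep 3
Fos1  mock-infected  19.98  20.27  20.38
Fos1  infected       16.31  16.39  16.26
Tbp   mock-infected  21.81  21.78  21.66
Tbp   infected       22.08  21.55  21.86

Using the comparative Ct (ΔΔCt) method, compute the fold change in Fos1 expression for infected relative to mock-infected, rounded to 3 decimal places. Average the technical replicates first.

15.671

Mean Ct: Fos1 mock-infected 20.210; Fos1 infected 16.320; Tbp mock-infected 21.750; Tbp infected 21.830
ΔCt(mock-infected) = 20.210 − 21.750 = -1.540
ΔCt(infected) = 16.320 − 21.830 = -5.510
ΔΔCt = -5.510 − (-1.540) = -3.970
Fold change = 2^(−(-3.970)) = 2^3.970 = 15.6707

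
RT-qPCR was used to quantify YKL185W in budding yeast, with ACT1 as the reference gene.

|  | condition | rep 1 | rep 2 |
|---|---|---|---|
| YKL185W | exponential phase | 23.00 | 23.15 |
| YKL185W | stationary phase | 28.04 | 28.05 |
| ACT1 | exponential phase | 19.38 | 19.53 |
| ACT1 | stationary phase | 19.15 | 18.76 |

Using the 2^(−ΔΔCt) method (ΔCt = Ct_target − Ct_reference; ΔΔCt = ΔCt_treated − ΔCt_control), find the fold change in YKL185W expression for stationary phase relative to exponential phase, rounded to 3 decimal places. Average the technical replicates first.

Mean Ct: YKL185W exponential phase 23.075; YKL185W stationary phase 28.045; ACT1 exponential phase 19.455; ACT1 stationary phase 18.955
ΔCt(exponential phase) = 23.075 − 19.455 = 3.620
ΔCt(stationary phase) = 28.045 − 18.955 = 9.090
ΔΔCt = 9.090 − 3.620 = 5.470
Fold change = 2^(−5.470) = 0.0226

0.023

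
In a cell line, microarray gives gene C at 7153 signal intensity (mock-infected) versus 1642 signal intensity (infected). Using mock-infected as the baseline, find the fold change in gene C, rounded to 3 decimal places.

0.230

Fold change = 1642 / 7153 = 0.2296
gene C is downregulated.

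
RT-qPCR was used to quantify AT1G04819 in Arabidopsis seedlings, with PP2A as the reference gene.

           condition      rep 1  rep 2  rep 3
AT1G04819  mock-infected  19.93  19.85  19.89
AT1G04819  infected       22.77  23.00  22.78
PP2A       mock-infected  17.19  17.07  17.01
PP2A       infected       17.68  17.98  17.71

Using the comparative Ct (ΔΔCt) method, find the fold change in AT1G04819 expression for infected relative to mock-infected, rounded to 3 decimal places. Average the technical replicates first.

Mean Ct: AT1G04819 mock-infected 19.890; AT1G04819 infected 22.850; PP2A mock-infected 17.090; PP2A infected 17.790
ΔCt(mock-infected) = 19.890 − 17.090 = 2.800
ΔCt(infected) = 22.850 − 17.790 = 5.060
ΔΔCt = 5.060 − 2.800 = 2.260
Fold change = 2^(−2.260) = 0.2088

0.209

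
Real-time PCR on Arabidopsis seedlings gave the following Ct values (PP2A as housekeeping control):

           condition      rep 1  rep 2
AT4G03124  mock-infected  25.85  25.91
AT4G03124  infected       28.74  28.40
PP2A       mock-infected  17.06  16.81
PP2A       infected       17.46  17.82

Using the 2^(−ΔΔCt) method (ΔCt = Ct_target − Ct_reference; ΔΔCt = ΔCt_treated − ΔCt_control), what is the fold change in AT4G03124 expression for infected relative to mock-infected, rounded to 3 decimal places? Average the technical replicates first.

0.253

Mean Ct: AT4G03124 mock-infected 25.880; AT4G03124 infected 28.570; PP2A mock-infected 16.935; PP2A infected 17.640
ΔCt(mock-infected) = 25.880 − 16.935 = 8.945
ΔCt(infected) = 28.570 − 17.640 = 10.930
ΔΔCt = 10.930 − 8.945 = 1.985
Fold change = 2^(−1.985) = 0.2526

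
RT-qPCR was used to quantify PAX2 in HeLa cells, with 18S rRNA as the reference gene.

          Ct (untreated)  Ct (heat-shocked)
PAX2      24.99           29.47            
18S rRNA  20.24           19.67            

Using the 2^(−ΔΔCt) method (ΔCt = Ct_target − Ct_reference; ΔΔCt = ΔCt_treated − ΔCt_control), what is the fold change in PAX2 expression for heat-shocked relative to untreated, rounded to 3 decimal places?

ΔCt(untreated) = 24.990 − 20.240 = 4.750
ΔCt(heat-shocked) = 29.470 − 19.670 = 9.800
ΔΔCt = 9.800 − 4.750 = 5.050
Fold change = 2^(−5.050) = 0.0302

0.030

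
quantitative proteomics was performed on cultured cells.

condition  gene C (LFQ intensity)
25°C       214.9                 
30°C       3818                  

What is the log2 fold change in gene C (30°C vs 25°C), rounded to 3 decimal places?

Fold change = 3818 / 214.9 = 17.7664
log2(17.7664) = 4.1511

4.151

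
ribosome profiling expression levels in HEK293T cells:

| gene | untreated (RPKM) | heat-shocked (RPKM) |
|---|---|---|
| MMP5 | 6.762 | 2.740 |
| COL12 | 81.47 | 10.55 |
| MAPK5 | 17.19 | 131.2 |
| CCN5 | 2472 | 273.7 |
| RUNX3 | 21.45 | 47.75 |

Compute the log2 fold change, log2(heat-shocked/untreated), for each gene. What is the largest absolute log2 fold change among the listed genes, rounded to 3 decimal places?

log2(2.740/6.762) = -1.303  (MMP5)
log2(10.55/81.47) = -2.949  (COL12)
log2(131.2/17.19) = 2.932  (MAPK5)
log2(273.7/2472) = -3.175  (CCN5)
log2(47.75/21.45) = 1.155  (RUNX3)
The largest magnitude belongs to CCN5.

3.175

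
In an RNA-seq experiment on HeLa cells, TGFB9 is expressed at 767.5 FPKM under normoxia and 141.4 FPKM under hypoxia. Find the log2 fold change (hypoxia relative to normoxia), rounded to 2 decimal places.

-2.44

Fold change = 141.4 / 767.5 = 0.1842
log2(0.1842) = -2.440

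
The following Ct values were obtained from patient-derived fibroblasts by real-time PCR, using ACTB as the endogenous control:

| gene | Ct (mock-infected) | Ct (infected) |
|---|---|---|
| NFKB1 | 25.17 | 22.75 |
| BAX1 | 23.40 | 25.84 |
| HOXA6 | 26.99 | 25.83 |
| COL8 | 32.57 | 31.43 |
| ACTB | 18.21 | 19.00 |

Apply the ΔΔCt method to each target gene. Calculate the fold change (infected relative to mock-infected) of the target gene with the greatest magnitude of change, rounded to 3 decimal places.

NFKB1: ΔΔCt = (22.75−19.00) − (25.17−18.21) = 3.75 − 6.96 = -3.21; fold change = 2^3.21 = 9.254
BAX1: ΔΔCt = (25.84−19.00) − (23.40−18.21) = 6.84 − 5.19 = 1.65; fold change = 2^-1.65 = 0.319
HOXA6: ΔΔCt = (25.83−19.00) − (26.99−18.21) = 6.83 − 8.78 = -1.95; fold change = 2^1.95 = 3.864
COL8: ΔΔCt = (31.43−19.00) − (32.57−18.21) = 12.43 − 14.36 = -1.93; fold change = 2^1.93 = 3.811
NFKB1 has the largest |ΔΔCt| = 3.21.

9.254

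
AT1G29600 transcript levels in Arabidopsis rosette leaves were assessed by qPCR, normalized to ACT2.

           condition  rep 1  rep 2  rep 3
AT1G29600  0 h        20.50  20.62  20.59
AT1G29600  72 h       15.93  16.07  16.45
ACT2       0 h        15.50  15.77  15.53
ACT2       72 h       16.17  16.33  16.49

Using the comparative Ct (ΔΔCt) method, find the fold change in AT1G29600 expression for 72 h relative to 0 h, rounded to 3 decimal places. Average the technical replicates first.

Mean Ct: AT1G29600 0 h 20.570; AT1G29600 72 h 16.150; ACT2 0 h 15.600; ACT2 72 h 16.330
ΔCt(0 h) = 20.570 − 15.600 = 4.970
ΔCt(72 h) = 16.150 − 16.330 = -0.180
ΔΔCt = -0.180 − 4.970 = -5.150
Fold change = 2^(−(-5.150)) = 2^5.150 = 35.5062

35.506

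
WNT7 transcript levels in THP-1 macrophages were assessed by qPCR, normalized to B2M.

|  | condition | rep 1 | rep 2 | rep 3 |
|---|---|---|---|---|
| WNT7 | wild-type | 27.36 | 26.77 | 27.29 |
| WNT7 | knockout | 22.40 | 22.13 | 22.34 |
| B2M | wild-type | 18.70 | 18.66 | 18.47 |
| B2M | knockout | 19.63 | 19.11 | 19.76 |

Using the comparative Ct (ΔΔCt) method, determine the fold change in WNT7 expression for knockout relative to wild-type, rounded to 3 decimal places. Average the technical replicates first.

53.446

Mean Ct: WNT7 wild-type 27.140; WNT7 knockout 22.290; B2M wild-type 18.610; B2M knockout 19.500
ΔCt(wild-type) = 27.140 − 18.610 = 8.530
ΔCt(knockout) = 22.290 − 19.500 = 2.790
ΔΔCt = 2.790 − 8.530 = -5.740
Fold change = 2^(−(-5.740)) = 2^5.740 = 53.4456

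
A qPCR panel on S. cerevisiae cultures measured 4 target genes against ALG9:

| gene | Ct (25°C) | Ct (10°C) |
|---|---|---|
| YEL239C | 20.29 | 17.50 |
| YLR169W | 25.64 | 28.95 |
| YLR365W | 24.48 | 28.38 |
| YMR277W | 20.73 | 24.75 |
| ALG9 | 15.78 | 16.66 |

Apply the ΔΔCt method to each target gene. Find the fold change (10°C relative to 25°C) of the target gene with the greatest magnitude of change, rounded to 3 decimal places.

YEL239C: ΔΔCt = (17.50−16.66) − (20.29−15.78) = 0.84 − 4.51 = -3.67; fold change = 2^3.67 = 12.729
YLR169W: ΔΔCt = (28.95−16.66) − (25.64−15.78) = 12.29 − 9.86 = 2.43; fold change = 2^-2.43 = 0.186
YLR365W: ΔΔCt = (28.38−16.66) − (24.48−15.78) = 11.72 − 8.70 = 3.02; fold change = 2^-3.02 = 0.123
YMR277W: ΔΔCt = (24.75−16.66) − (20.73−15.78) = 8.09 − 4.95 = 3.14; fold change = 2^-3.14 = 0.113
YEL239C has the largest |ΔΔCt| = 3.67.

12.729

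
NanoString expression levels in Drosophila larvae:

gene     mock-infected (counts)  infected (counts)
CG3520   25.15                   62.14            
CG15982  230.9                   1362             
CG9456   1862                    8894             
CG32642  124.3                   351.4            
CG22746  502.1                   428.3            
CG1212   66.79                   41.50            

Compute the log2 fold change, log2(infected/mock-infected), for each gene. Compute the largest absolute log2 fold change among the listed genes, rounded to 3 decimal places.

2.560

log2(62.14/25.15) = 1.305  (CG3520)
log2(1362/230.9) = 2.560  (CG15982)
log2(8894/1862) = 2.256  (CG9456)
log2(351.4/124.3) = 1.499  (CG32642)
log2(428.3/502.1) = -0.229  (CG22746)
log2(41.50/66.79) = -0.687  (CG1212)
The largest magnitude belongs to CG15982.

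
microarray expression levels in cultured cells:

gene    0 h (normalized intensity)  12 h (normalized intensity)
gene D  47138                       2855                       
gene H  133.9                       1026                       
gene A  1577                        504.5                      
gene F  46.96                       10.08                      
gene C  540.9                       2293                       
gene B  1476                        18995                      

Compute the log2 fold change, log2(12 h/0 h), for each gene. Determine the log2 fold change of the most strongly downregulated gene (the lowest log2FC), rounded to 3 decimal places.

log2(2855/47138) = -4.045  (gene D)
log2(1026/133.9) = 2.938  (gene H)
log2(504.5/1577) = -1.644  (gene A)
log2(10.08/46.96) = -2.220  (gene F)
log2(2293/540.9) = 2.084  (gene C)
log2(18995/1476) = 3.686  (gene B)
gene D is most strongly downregulated.

-4.045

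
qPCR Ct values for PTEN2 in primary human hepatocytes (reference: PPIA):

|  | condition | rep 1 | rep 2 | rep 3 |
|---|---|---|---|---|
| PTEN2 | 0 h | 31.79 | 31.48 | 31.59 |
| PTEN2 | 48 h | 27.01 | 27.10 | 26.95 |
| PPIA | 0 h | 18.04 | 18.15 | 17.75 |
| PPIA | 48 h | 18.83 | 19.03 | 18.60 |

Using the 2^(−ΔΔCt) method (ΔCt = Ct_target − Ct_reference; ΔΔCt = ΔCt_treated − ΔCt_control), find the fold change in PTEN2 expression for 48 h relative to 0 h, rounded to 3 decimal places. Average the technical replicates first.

Mean Ct: PTEN2 0 h 31.620; PTEN2 48 h 27.020; PPIA 0 h 17.980; PPIA 48 h 18.820
ΔCt(0 h) = 31.620 − 17.980 = 13.640
ΔCt(48 h) = 27.020 − 18.820 = 8.200
ΔΔCt = 8.200 − 13.640 = -5.440
Fold change = 2^(−(-5.440)) = 2^5.440 = 43.4113

43.411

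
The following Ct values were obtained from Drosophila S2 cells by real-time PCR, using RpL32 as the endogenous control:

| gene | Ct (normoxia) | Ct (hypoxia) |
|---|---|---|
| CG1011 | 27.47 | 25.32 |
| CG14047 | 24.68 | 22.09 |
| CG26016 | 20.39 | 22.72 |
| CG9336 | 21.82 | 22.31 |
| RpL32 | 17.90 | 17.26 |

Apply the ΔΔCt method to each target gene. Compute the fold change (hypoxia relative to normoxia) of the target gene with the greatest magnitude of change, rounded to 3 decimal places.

0.128

CG1011: ΔΔCt = (25.32−17.26) − (27.47−17.90) = 8.06 − 9.57 = -1.51; fold change = 2^1.51 = 2.848
CG14047: ΔΔCt = (22.09−17.26) − (24.68−17.90) = 4.83 − 6.78 = -1.95; fold change = 2^1.95 = 3.864
CG26016: ΔΔCt = (22.72−17.26) − (20.39−17.90) = 5.46 − 2.49 = 2.97; fold change = 2^-2.97 = 0.128
CG9336: ΔΔCt = (22.31−17.26) − (21.82−17.90) = 5.05 − 3.92 = 1.13; fold change = 2^-1.13 = 0.457
CG26016 has the largest |ΔΔCt| = 2.97.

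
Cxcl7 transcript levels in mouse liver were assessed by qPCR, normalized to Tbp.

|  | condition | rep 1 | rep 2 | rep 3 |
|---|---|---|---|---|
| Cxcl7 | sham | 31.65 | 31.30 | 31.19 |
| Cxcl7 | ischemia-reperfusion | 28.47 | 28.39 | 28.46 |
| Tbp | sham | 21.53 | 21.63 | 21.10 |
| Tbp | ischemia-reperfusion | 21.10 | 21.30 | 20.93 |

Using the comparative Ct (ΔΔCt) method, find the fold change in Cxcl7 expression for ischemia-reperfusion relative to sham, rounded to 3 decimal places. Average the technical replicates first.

6.190

Mean Ct: Cxcl7 sham 31.380; Cxcl7 ischemia-reperfusion 28.440; Tbp sham 21.420; Tbp ischemia-reperfusion 21.110
ΔCt(sham) = 31.380 − 21.420 = 9.960
ΔCt(ischemia-reperfusion) = 28.440 − 21.110 = 7.330
ΔΔCt = 7.330 − 9.960 = -2.630
Fold change = 2^(−(-2.630)) = 2^2.630 = 6.1903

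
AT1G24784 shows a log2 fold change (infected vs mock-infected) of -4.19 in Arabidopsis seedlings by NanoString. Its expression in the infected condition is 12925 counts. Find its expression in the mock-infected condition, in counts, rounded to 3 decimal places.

235909.936

Fold change = 2^(-4.19) = 0.0548
mock-infected expression = 12925 / 0.0548 = 235909.936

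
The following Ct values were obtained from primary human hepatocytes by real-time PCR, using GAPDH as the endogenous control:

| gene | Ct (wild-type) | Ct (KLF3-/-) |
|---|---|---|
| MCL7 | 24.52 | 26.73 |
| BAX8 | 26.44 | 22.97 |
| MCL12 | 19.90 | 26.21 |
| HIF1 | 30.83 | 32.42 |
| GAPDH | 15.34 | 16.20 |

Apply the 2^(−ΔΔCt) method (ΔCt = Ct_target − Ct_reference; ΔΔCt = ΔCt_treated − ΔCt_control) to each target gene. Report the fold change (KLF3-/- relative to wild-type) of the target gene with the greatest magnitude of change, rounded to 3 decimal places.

0.023

MCL7: ΔΔCt = (26.73−16.20) − (24.52−15.34) = 10.53 − 9.18 = 1.35; fold change = 2^-1.35 = 0.392
BAX8: ΔΔCt = (22.97−16.20) − (26.44−15.34) = 6.77 − 11.10 = -4.33; fold change = 2^4.33 = 20.112
MCL12: ΔΔCt = (26.21−16.20) − (19.90−15.34) = 10.01 − 4.56 = 5.45; fold change = 2^-5.45 = 0.023
HIF1: ΔΔCt = (32.42−16.20) − (30.83−15.34) = 16.22 − 15.49 = 0.73; fold change = 2^-0.73 = 0.603
MCL12 has the largest |ΔΔCt| = 5.45.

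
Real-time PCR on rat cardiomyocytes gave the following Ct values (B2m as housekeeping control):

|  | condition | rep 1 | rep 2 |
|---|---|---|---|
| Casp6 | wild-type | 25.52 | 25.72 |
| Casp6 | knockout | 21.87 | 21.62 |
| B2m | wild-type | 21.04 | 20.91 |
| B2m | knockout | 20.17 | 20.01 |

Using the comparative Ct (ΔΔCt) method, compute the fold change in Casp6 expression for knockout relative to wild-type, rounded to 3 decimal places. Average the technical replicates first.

Mean Ct: Casp6 wild-type 25.620; Casp6 knockout 21.745; B2m wild-type 20.975; B2m knockout 20.090
ΔCt(wild-type) = 25.620 − 20.975 = 4.645
ΔCt(knockout) = 21.745 − 20.090 = 1.655
ΔΔCt = 1.655 − 4.645 = -2.990
Fold change = 2^(−(-2.990)) = 2^2.990 = 7.9447

7.945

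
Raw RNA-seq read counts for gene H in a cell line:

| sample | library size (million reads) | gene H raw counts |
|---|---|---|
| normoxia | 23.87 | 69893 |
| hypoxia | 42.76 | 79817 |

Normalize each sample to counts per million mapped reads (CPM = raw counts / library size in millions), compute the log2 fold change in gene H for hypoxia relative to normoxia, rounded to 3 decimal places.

CPM(normoxia) = 69893 / 23.87 = 2928.0687
CPM(hypoxia) = 79817 / 42.76 = 1866.6277
Fold change = 1866.6277 / 2928.0687 = 0.63749
log2(0.63749) = -0.6495

-0.650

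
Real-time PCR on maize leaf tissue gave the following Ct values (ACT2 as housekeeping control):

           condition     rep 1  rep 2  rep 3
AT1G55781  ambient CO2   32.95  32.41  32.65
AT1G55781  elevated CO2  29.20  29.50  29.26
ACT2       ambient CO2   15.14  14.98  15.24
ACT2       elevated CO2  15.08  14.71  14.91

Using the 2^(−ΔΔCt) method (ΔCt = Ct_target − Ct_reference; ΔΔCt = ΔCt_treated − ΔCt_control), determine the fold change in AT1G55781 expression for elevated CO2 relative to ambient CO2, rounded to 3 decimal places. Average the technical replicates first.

8.754

Mean Ct: AT1G55781 ambient CO2 32.670; AT1G55781 elevated CO2 29.320; ACT2 ambient CO2 15.120; ACT2 elevated CO2 14.900
ΔCt(ambient CO2) = 32.670 − 15.120 = 17.550
ΔCt(elevated CO2) = 29.320 − 14.900 = 14.420
ΔΔCt = 14.420 − 17.550 = -3.130
Fold change = 2^(−(-3.130)) = 2^3.130 = 8.7543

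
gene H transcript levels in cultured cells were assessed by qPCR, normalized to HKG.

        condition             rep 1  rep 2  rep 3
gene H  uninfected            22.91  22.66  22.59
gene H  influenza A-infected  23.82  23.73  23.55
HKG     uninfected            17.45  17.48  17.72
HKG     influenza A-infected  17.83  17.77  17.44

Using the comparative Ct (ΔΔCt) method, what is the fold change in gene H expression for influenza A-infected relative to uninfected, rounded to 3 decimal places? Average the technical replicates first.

Mean Ct: gene H uninfected 22.720; gene H influenza A-infected 23.700; HKG uninfected 17.550; HKG influenza A-infected 17.680
ΔCt(uninfected) = 22.720 − 17.550 = 5.170
ΔCt(influenza A-infected) = 23.700 − 17.680 = 6.020
ΔΔCt = 6.020 − 5.170 = 0.850
Fold change = 2^(−0.850) = 0.5548

0.555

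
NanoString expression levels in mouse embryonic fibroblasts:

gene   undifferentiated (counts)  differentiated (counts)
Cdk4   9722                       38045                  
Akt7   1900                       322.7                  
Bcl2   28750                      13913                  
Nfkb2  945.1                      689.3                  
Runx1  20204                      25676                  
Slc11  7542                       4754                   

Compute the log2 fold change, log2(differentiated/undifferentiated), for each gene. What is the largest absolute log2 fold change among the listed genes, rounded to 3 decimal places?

log2(38045/9722) = 1.968  (Cdk4)
log2(322.7/1900) = -2.558  (Akt7)
log2(13913/28750) = -1.047  (Bcl2)
log2(689.3/945.1) = -0.455  (Nfkb2)
log2(25676/20204) = 0.346  (Runx1)
log2(4754/7542) = -0.666  (Slc11)
The largest magnitude belongs to Akt7.

2.558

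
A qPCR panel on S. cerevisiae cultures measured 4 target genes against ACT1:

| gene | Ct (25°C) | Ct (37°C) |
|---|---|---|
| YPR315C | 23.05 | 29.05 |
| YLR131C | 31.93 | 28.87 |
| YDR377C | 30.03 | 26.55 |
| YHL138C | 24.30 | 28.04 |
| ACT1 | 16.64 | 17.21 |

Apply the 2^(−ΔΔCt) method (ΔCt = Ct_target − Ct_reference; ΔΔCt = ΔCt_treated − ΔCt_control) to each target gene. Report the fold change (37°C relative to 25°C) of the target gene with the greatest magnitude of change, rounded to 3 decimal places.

YPR315C: ΔΔCt = (29.05−17.21) − (23.05−16.64) = 11.84 − 6.41 = 5.43; fold change = 2^-5.43 = 0.023
YLR131C: ΔΔCt = (28.87−17.21) − (31.93−16.64) = 11.66 − 15.29 = -3.63; fold change = 2^3.63 = 12.381
YDR377C: ΔΔCt = (26.55−17.21) − (30.03−16.64) = 9.34 − 13.39 = -4.05; fold change = 2^4.05 = 16.564
YHL138C: ΔΔCt = (28.04−17.21) − (24.30−16.64) = 10.83 − 7.66 = 3.17; fold change = 2^-3.17 = 0.111
YPR315C has the largest |ΔΔCt| = 5.43.

0.023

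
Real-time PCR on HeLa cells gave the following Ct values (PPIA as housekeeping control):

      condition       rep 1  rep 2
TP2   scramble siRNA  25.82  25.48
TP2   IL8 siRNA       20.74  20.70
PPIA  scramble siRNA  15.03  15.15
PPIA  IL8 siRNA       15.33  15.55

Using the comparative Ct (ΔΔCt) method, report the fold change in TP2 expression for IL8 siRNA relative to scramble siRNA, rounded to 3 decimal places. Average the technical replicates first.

Mean Ct: TP2 scramble siRNA 25.650; TP2 IL8 siRNA 20.720; PPIA scramble siRNA 15.090; PPIA IL8 siRNA 15.440
ΔCt(scramble siRNA) = 25.650 − 15.090 = 10.560
ΔCt(IL8 siRNA) = 20.720 − 15.440 = 5.280
ΔΔCt = 5.280 − 10.560 = -5.280
Fold change = 2^(−(-5.280)) = 2^5.280 = 38.8542

38.854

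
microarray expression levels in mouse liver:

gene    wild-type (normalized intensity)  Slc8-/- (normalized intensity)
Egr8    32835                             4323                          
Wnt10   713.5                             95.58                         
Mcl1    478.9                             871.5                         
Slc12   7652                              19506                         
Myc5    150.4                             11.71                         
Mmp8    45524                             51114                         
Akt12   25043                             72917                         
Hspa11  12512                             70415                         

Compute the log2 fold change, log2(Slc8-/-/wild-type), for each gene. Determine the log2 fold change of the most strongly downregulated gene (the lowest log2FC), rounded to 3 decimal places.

log2(4323/32835) = -2.925  (Egr8)
log2(95.58/713.5) = -2.900  (Wnt10)
log2(871.5/478.9) = 0.864  (Mcl1)
log2(19506/7652) = 1.350  (Slc12)
log2(11.71/150.4) = -3.683  (Myc5)
log2(51114/45524) = 0.167  (Mmp8)
log2(72917/25043) = 1.542  (Akt12)
log2(70415/12512) = 2.493  (Hspa11)
Myc5 is most strongly downregulated.

-3.683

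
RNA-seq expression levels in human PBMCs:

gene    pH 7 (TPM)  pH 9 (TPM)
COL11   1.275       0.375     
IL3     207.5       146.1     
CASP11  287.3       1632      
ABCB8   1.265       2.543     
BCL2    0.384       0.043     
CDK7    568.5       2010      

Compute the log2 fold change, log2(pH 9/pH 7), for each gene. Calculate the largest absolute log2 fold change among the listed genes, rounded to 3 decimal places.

3.159

log2(0.375/1.275) = -1.766  (COL11)
log2(146.1/207.5) = -0.506  (IL3)
log2(1632/287.3) = 2.506  (CASP11)
log2(2.543/1.265) = 1.007  (ABCB8)
log2(0.043/0.384) = -3.159  (BCL2)
log2(2010/568.5) = 1.822  (CDK7)
The largest magnitude belongs to BCL2.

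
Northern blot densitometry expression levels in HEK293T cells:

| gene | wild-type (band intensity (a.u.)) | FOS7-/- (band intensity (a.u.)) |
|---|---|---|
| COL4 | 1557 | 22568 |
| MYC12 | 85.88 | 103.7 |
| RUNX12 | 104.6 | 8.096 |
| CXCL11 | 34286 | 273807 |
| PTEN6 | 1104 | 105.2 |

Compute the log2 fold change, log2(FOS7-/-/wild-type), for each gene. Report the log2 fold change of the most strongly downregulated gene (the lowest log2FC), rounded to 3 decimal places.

-3.692

log2(22568/1557) = 3.857  (COL4)
log2(103.7/85.88) = 0.272  (MYC12)
log2(8.096/104.6) = -3.692  (RUNX12)
log2(273807/34286) = 2.997  (CXCL11)
log2(105.2/1104) = -3.392  (PTEN6)
RUNX12 is most strongly downregulated.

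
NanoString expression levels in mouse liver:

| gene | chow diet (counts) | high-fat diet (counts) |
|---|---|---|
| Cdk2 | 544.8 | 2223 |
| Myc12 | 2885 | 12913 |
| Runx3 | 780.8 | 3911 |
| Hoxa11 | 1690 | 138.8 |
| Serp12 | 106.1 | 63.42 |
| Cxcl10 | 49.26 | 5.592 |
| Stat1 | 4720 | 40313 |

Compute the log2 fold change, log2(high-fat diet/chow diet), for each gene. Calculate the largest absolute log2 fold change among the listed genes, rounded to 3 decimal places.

log2(2223/544.8) = 2.029  (Cdk2)
log2(12913/2885) = 2.162  (Myc12)
log2(3911/780.8) = 2.325  (Runx3)
log2(138.8/1690) = -3.606  (Hoxa11)
log2(63.42/106.1) = -0.742  (Serp12)
log2(5.592/49.26) = -3.139  (Cxcl10)
log2(40313/4720) = 3.094  (Stat1)
The largest magnitude belongs to Hoxa11.

3.606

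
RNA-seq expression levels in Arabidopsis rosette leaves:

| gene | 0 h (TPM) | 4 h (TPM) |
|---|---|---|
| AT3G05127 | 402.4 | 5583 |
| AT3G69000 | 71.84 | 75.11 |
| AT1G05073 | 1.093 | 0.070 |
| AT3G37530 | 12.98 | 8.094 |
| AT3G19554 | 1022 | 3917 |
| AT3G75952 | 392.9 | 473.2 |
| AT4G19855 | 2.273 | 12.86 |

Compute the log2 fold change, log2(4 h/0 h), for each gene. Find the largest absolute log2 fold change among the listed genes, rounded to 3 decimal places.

3.965

log2(5583/402.4) = 3.794  (AT3G05127)
log2(75.11/71.84) = 0.064  (AT3G69000)
log2(0.070/1.093) = -3.965  (AT1G05073)
log2(8.094/12.98) = -0.681  (AT3G37530)
log2(3917/1022) = 1.938  (AT3G19554)
log2(473.2/392.9) = 0.268  (AT3G75952)
log2(12.86/2.273) = 2.500  (AT4G19855)
The largest magnitude belongs to AT1G05073.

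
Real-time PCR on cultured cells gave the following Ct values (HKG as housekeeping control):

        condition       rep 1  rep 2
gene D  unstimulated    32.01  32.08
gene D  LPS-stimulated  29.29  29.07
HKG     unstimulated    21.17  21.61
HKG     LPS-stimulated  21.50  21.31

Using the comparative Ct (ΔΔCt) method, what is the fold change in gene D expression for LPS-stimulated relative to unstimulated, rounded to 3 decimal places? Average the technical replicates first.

Mean Ct: gene D unstimulated 32.045; gene D LPS-stimulated 29.180; HKG unstimulated 21.390; HKG LPS-stimulated 21.405
ΔCt(unstimulated) = 32.045 − 21.390 = 10.655
ΔCt(LPS-stimulated) = 29.180 − 21.405 = 7.775
ΔΔCt = 7.775 − 10.655 = -2.880
Fold change = 2^(−(-2.880)) = 2^2.880 = 7.3615

7.362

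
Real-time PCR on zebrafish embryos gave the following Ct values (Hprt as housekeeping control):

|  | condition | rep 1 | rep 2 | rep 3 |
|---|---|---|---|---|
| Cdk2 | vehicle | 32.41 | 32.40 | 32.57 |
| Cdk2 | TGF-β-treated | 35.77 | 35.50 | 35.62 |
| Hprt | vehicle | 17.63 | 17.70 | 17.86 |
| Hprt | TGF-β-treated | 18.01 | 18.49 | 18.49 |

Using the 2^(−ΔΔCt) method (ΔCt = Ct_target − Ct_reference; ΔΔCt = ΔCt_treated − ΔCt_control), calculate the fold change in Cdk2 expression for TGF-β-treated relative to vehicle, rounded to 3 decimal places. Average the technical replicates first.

Mean Ct: Cdk2 vehicle 32.460; Cdk2 TGF-β-treated 35.630; Hprt vehicle 17.730; Hprt TGF-β-treated 18.330
ΔCt(vehicle) = 32.460 − 17.730 = 14.730
ΔCt(TGF-β-treated) = 35.630 − 18.330 = 17.300
ΔΔCt = 17.300 − 14.730 = 2.570
Fold change = 2^(−2.570) = 0.1684

0.168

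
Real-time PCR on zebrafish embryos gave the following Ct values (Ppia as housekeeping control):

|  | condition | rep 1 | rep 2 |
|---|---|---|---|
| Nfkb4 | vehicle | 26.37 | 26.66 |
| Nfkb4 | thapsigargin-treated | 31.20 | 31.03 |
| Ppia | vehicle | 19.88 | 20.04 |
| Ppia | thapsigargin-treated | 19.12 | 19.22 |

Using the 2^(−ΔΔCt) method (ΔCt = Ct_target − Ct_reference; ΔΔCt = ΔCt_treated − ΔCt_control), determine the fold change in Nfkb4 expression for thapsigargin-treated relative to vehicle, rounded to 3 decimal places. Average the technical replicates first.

0.024

Mean Ct: Nfkb4 vehicle 26.515; Nfkb4 thapsigargin-treated 31.115; Ppia vehicle 19.960; Ppia thapsigargin-treated 19.170
ΔCt(vehicle) = 26.515 − 19.960 = 6.555
ΔCt(thapsigargin-treated) = 31.115 − 19.170 = 11.945
ΔΔCt = 11.945 − 6.555 = 5.390
Fold change = 2^(−5.390) = 0.0238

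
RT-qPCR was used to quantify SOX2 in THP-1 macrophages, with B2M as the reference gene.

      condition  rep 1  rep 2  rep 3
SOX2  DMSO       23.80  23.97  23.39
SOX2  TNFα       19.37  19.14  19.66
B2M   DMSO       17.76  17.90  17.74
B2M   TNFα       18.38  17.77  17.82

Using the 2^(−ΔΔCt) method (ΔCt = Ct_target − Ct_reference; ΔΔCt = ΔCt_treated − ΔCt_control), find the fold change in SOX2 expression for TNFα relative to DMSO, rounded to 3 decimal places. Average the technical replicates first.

22.943

Mean Ct: SOX2 DMSO 23.720; SOX2 TNFα 19.390; B2M DMSO 17.800; B2M TNFα 17.990
ΔCt(DMSO) = 23.720 − 17.800 = 5.920
ΔCt(TNFα) = 19.390 − 17.990 = 1.400
ΔΔCt = 1.400 − 5.920 = -4.520
Fold change = 2^(−(-4.520)) = 2^4.520 = 22.9433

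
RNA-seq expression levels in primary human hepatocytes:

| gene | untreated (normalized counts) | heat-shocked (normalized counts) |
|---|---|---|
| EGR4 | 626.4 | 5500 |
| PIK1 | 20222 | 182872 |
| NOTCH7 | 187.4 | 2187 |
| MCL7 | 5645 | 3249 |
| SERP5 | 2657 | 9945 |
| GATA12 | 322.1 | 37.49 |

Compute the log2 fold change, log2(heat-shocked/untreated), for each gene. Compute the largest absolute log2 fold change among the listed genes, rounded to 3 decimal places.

3.545

log2(5500/626.4) = 3.134  (EGR4)
log2(182872/20222) = 3.177  (PIK1)
log2(2187/187.4) = 3.545  (NOTCH7)
log2(3249/5645) = -0.797  (MCL7)
log2(9945/2657) = 1.904  (SERP5)
log2(37.49/322.1) = -3.103  (GATA12)
The largest magnitude belongs to NOTCH7.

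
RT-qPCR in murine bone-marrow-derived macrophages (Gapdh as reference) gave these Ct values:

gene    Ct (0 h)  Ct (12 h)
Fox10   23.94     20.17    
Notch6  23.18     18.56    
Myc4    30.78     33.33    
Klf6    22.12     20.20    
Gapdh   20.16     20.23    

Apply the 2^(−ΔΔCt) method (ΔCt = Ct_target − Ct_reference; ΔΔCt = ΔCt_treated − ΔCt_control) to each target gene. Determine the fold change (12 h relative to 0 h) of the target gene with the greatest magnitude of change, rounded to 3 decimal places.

Fox10: ΔΔCt = (20.17−20.23) − (23.94−20.16) = -0.06 − 3.78 = -3.84; fold change = 2^3.84 = 14.320
Notch6: ΔΔCt = (18.56−20.23) − (23.18−20.16) = -1.67 − 3.02 = -4.69; fold change = 2^4.69 = 25.813
Myc4: ΔΔCt = (33.33−20.23) − (30.78−20.16) = 13.10 − 10.62 = 2.48; fold change = 2^-2.48 = 0.179
Klf6: ΔΔCt = (20.20−20.23) − (22.12−20.16) = -0.03 − 1.96 = -1.99; fold change = 2^1.99 = 3.972
Notch6 has the largest |ΔΔCt| = 4.69.

25.813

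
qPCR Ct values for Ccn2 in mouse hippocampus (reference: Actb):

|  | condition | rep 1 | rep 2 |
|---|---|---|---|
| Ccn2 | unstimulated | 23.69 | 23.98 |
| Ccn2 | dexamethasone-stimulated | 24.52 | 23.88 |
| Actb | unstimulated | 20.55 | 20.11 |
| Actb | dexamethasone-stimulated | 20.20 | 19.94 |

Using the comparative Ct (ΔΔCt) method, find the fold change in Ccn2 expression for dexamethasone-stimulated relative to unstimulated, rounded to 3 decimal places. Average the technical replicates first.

0.648

Mean Ct: Ccn2 unstimulated 23.835; Ccn2 dexamethasone-stimulated 24.200; Actb unstimulated 20.330; Actb dexamethasone-stimulated 20.070
ΔCt(unstimulated) = 23.835 − 20.330 = 3.505
ΔCt(dexamethasone-stimulated) = 24.200 − 20.070 = 4.130
ΔΔCt = 4.130 − 3.505 = 0.625
Fold change = 2^(−0.625) = 0.6484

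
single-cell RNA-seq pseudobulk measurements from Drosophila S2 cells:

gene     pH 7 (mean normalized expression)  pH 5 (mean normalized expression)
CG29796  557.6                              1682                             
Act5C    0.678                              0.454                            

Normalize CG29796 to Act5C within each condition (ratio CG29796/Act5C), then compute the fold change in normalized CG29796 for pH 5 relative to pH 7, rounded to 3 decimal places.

CG29796/Act5C (pH 7) = 557.6 / 0.678 = 822.42
CG29796/Act5C (pH 5) = 1682 / 0.454 = 3704.8
Fold change = 3704.8 / 822.42 = 4.5048

4.505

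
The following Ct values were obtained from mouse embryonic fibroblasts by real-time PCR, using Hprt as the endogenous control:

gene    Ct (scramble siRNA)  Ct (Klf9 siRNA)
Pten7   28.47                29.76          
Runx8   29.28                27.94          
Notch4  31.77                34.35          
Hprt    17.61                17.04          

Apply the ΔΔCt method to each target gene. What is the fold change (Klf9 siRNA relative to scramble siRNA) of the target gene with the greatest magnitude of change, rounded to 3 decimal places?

Pten7: ΔΔCt = (29.76−17.04) − (28.47−17.61) = 12.72 − 10.86 = 1.86; fold change = 2^-1.86 = 0.275
Runx8: ΔΔCt = (27.94−17.04) − (29.28−17.61) = 10.90 − 11.67 = -0.77; fold change = 2^0.77 = 1.705
Notch4: ΔΔCt = (34.35−17.04) − (31.77−17.61) = 17.31 − 14.16 = 3.15; fold change = 2^-3.15 = 0.113
Notch4 has the largest |ΔΔCt| = 3.15.

0.113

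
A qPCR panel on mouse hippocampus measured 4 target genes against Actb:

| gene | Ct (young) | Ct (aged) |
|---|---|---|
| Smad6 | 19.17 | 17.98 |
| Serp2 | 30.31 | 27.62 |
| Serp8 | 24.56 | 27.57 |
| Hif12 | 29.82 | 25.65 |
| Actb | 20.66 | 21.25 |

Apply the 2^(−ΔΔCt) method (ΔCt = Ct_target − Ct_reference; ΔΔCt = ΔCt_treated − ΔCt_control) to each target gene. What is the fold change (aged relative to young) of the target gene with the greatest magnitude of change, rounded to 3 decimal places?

Smad6: ΔΔCt = (17.98−21.25) − (19.17−20.66) = -3.27 − (-1.49) = -1.78; fold change = 2^1.78 = 3.434
Serp2: ΔΔCt = (27.62−21.25) − (30.31−20.66) = 6.37 − 9.65 = -3.28; fold change = 2^3.28 = 9.714
Serp8: ΔΔCt = (27.57−21.25) − (24.56−20.66) = 6.32 − 3.90 = 2.42; fold change = 2^-2.42 = 0.187
Hif12: ΔΔCt = (25.65−21.25) − (29.82−20.66) = 4.40 − 9.16 = -4.76; fold change = 2^4.76 = 27.096
Hif12 has the largest |ΔΔCt| = 4.76.

27.096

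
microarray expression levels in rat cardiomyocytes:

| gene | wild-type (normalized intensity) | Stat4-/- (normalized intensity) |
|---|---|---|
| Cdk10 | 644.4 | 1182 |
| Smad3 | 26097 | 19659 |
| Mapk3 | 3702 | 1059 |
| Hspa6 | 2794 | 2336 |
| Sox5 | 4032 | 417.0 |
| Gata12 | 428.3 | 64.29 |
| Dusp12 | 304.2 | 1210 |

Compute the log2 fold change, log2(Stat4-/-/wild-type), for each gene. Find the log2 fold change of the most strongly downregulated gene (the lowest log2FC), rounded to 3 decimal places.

log2(1182/644.4) = 0.875  (Cdk10)
log2(19659/26097) = -0.409  (Smad3)
log2(1059/3702) = -1.806  (Mapk3)
log2(2336/2794) = -0.258  (Hspa6)
log2(417.0/4032) = -3.273  (Sox5)
log2(64.29/428.3) = -2.736  (Gata12)
log2(1210/304.2) = 1.992  (Dusp12)
Sox5 is most strongly downregulated.

-3.273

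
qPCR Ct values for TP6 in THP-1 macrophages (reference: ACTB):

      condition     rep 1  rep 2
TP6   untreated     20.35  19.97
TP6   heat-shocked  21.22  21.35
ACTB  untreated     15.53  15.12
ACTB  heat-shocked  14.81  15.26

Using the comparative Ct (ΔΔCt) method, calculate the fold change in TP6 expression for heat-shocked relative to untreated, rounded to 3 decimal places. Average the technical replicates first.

0.375

Mean Ct: TP6 untreated 20.160; TP6 heat-shocked 21.285; ACTB untreated 15.325; ACTB heat-shocked 15.035
ΔCt(untreated) = 20.160 − 15.325 = 4.835
ΔCt(heat-shocked) = 21.285 − 15.035 = 6.250
ΔΔCt = 6.250 − 4.835 = 1.415
Fold change = 2^(−1.415) = 0.3750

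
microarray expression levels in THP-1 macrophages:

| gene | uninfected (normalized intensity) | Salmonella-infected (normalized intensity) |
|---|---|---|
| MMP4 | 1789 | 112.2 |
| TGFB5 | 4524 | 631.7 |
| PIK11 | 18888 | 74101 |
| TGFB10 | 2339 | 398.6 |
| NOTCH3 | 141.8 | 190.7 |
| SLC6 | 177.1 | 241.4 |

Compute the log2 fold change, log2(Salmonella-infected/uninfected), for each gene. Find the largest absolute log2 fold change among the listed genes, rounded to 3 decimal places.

log2(112.2/1789) = -3.995  (MMP4)
log2(631.7/4524) = -2.840  (TGFB5)
log2(74101/18888) = 1.972  (PIK11)
log2(398.6/2339) = -2.553  (TGFB10)
log2(190.7/141.8) = 0.427  (NOTCH3)
log2(241.4/177.1) = 0.447  (SLC6)
The largest magnitude belongs to MMP4.

3.995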